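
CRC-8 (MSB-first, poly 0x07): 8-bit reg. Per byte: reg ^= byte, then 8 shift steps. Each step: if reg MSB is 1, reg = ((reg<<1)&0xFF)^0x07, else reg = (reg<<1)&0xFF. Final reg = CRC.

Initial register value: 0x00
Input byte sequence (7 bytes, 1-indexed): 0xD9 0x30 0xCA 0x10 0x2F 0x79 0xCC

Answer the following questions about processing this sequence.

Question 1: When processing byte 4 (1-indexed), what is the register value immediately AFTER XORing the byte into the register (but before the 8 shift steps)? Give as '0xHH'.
Register before byte 4: 0x94
Byte 4: 0x10
0x94 XOR 0x10 = 0x84

Answer: 0x84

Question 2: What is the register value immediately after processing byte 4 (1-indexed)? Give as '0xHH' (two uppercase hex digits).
After byte 1 (0xD9): reg=0x01
After byte 2 (0x30): reg=0x97
After byte 3 (0xCA): reg=0x94
After byte 4 (0x10): reg=0x95

Answer: 0x95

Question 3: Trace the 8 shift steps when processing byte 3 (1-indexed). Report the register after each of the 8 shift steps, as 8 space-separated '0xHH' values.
Answer: 0xBA 0x73 0xE6 0xCB 0x91 0x25 0x4A 0x94

Derivation:
After byte 1 (0xD9): reg=0x01
After byte 2 (0x30): reg=0x97
Register before byte 3: 0x97
After XOR with byte 0xCA: 0x5D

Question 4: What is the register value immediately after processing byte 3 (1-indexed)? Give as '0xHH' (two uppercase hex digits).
Answer: 0x94

Derivation:
After byte 1 (0xD9): reg=0x01
After byte 2 (0x30): reg=0x97
After byte 3 (0xCA): reg=0x94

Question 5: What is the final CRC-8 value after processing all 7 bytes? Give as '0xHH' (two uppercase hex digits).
Answer: 0x18

Derivation:
After byte 1 (0xD9): reg=0x01
After byte 2 (0x30): reg=0x97
After byte 3 (0xCA): reg=0x94
After byte 4 (0x10): reg=0x95
After byte 5 (0x2F): reg=0x2F
After byte 6 (0x79): reg=0xA5
After byte 7 (0xCC): reg=0x18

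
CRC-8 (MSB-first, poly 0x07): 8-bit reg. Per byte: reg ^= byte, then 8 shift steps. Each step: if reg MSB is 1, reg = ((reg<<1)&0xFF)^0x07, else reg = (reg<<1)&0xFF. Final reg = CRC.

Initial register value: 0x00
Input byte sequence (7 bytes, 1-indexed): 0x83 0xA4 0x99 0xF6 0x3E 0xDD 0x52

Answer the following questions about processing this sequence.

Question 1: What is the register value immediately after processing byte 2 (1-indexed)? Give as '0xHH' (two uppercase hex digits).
After byte 1 (0x83): reg=0x80
After byte 2 (0xA4): reg=0xFC

Answer: 0xFC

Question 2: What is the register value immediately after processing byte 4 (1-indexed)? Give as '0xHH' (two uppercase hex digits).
Answer: 0x78

Derivation:
After byte 1 (0x83): reg=0x80
After byte 2 (0xA4): reg=0xFC
After byte 3 (0x99): reg=0x3C
After byte 4 (0xF6): reg=0x78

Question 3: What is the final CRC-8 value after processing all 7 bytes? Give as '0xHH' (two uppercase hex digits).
Answer: 0x11

Derivation:
After byte 1 (0x83): reg=0x80
After byte 2 (0xA4): reg=0xFC
After byte 3 (0x99): reg=0x3C
After byte 4 (0xF6): reg=0x78
After byte 5 (0x3E): reg=0xD5
After byte 6 (0xDD): reg=0x38
After byte 7 (0x52): reg=0x11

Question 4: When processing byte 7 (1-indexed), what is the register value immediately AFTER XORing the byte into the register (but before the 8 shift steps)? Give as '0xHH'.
Answer: 0x6A

Derivation:
Register before byte 7: 0x38
Byte 7: 0x52
0x38 XOR 0x52 = 0x6A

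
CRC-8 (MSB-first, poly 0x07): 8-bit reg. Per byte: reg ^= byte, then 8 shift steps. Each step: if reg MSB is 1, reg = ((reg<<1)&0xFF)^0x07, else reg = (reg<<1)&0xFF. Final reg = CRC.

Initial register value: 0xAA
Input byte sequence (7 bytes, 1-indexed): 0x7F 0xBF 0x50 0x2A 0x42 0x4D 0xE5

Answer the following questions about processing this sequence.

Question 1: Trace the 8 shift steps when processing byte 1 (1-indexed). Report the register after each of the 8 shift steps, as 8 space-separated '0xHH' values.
Answer: 0xAD 0x5D 0xBA 0x73 0xE6 0xCB 0x91 0x25

Derivation:
Register before byte 1: 0xAA
After XOR with byte 0x7F: 0xD5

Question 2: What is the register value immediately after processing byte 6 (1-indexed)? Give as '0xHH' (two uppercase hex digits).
Answer: 0xD5

Derivation:
After byte 1 (0x7F): reg=0x25
After byte 2 (0xBF): reg=0xCF
After byte 3 (0x50): reg=0xD4
After byte 4 (0x2A): reg=0xF4
After byte 5 (0x42): reg=0x0B
After byte 6 (0x4D): reg=0xD5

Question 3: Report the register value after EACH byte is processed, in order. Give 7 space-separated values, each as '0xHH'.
0x25 0xCF 0xD4 0xF4 0x0B 0xD5 0x90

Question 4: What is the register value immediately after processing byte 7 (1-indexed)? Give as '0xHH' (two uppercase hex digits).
After byte 1 (0x7F): reg=0x25
After byte 2 (0xBF): reg=0xCF
After byte 3 (0x50): reg=0xD4
After byte 4 (0x2A): reg=0xF4
After byte 5 (0x42): reg=0x0B
After byte 6 (0x4D): reg=0xD5
After byte 7 (0xE5): reg=0x90

Answer: 0x90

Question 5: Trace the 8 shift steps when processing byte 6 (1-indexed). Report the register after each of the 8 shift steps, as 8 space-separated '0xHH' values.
Answer: 0x8C 0x1F 0x3E 0x7C 0xF8 0xF7 0xE9 0xD5

Derivation:
After byte 1 (0x7F): reg=0x25
After byte 2 (0xBF): reg=0xCF
After byte 3 (0x50): reg=0xD4
After byte 4 (0x2A): reg=0xF4
After byte 5 (0x42): reg=0x0B
Register before byte 6: 0x0B
After XOR with byte 0x4D: 0x46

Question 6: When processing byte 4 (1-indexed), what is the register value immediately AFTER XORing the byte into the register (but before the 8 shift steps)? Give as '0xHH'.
Answer: 0xFE

Derivation:
Register before byte 4: 0xD4
Byte 4: 0x2A
0xD4 XOR 0x2A = 0xFE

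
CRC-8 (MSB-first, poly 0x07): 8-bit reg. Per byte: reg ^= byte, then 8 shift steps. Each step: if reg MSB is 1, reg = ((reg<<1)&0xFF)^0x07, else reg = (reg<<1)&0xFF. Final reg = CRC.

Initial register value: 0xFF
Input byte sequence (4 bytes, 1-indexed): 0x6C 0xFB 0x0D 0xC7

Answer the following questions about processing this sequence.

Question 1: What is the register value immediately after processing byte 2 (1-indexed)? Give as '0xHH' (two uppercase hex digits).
After byte 1 (0x6C): reg=0xF0
After byte 2 (0xFB): reg=0x31

Answer: 0x31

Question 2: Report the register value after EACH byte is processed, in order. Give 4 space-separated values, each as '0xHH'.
0xF0 0x31 0xB4 0x5E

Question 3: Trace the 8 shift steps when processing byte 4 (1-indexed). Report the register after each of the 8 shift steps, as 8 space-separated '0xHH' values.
Answer: 0xE6 0xCB 0x91 0x25 0x4A 0x94 0x2F 0x5E

Derivation:
After byte 1 (0x6C): reg=0xF0
After byte 2 (0xFB): reg=0x31
After byte 3 (0x0D): reg=0xB4
Register before byte 4: 0xB4
After XOR with byte 0xC7: 0x73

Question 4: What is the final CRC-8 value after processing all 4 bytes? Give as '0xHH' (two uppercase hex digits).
Answer: 0x5E

Derivation:
After byte 1 (0x6C): reg=0xF0
After byte 2 (0xFB): reg=0x31
After byte 3 (0x0D): reg=0xB4
After byte 4 (0xC7): reg=0x5E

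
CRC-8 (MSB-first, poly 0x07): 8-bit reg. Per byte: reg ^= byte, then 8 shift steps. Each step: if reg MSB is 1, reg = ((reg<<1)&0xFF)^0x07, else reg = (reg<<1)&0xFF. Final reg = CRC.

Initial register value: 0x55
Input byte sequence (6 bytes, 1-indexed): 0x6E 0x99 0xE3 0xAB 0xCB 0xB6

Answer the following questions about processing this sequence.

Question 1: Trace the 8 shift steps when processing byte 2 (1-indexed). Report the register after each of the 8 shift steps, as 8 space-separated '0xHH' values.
Answer: 0x70 0xE0 0xC7 0x89 0x15 0x2A 0x54 0xA8

Derivation:
After byte 1 (0x6E): reg=0xA1
Register before byte 2: 0xA1
After XOR with byte 0x99: 0x38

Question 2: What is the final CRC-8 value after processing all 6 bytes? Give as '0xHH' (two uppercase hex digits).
Answer: 0xC4

Derivation:
After byte 1 (0x6E): reg=0xA1
After byte 2 (0x99): reg=0xA8
After byte 3 (0xE3): reg=0xF6
After byte 4 (0xAB): reg=0x94
After byte 5 (0xCB): reg=0x9A
After byte 6 (0xB6): reg=0xC4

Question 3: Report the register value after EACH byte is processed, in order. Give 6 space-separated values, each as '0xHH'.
0xA1 0xA8 0xF6 0x94 0x9A 0xC4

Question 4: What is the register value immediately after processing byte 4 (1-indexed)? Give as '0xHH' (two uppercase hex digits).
Answer: 0x94

Derivation:
After byte 1 (0x6E): reg=0xA1
After byte 2 (0x99): reg=0xA8
After byte 3 (0xE3): reg=0xF6
After byte 4 (0xAB): reg=0x94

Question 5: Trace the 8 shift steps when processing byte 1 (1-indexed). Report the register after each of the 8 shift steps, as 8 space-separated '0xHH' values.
Answer: 0x76 0xEC 0xDF 0xB9 0x75 0xEA 0xD3 0xA1

Derivation:
Register before byte 1: 0x55
After XOR with byte 0x6E: 0x3B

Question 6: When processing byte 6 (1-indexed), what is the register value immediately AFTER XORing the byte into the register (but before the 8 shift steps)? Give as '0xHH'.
Register before byte 6: 0x9A
Byte 6: 0xB6
0x9A XOR 0xB6 = 0x2C

Answer: 0x2C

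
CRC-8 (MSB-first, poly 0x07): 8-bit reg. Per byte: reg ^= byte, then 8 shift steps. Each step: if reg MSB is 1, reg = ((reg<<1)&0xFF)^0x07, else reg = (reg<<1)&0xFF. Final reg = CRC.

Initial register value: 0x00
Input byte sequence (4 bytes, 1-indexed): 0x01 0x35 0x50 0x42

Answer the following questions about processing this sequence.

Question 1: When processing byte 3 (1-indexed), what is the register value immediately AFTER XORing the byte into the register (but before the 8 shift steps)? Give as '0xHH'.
Register before byte 3: 0x9E
Byte 3: 0x50
0x9E XOR 0x50 = 0xCE

Answer: 0xCE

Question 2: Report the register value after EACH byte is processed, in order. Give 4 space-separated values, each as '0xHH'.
0x07 0x9E 0x64 0xF2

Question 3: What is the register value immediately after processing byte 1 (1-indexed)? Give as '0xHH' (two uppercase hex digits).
Answer: 0x07

Derivation:
After byte 1 (0x01): reg=0x07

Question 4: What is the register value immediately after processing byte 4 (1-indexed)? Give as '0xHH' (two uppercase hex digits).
After byte 1 (0x01): reg=0x07
After byte 2 (0x35): reg=0x9E
After byte 3 (0x50): reg=0x64
After byte 4 (0x42): reg=0xF2

Answer: 0xF2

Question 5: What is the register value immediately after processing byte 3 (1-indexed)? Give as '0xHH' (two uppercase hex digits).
Answer: 0x64

Derivation:
After byte 1 (0x01): reg=0x07
After byte 2 (0x35): reg=0x9E
After byte 3 (0x50): reg=0x64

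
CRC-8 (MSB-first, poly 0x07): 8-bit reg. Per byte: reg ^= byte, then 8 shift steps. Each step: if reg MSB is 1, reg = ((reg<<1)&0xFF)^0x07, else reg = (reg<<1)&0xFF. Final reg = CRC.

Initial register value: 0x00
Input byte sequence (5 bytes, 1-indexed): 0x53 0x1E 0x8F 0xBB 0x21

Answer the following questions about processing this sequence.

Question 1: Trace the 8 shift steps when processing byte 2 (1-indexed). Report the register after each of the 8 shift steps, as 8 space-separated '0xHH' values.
After byte 1 (0x53): reg=0xBE
Register before byte 2: 0xBE
After XOR with byte 0x1E: 0xA0

Answer: 0x47 0x8E 0x1B 0x36 0x6C 0xD8 0xB7 0x69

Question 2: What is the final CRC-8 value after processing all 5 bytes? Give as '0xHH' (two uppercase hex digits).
Answer: 0x8C

Derivation:
After byte 1 (0x53): reg=0xBE
After byte 2 (0x1E): reg=0x69
After byte 3 (0x8F): reg=0xBC
After byte 4 (0xBB): reg=0x15
After byte 5 (0x21): reg=0x8C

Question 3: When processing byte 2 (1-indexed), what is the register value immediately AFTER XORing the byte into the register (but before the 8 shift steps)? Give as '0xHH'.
Register before byte 2: 0xBE
Byte 2: 0x1E
0xBE XOR 0x1E = 0xA0

Answer: 0xA0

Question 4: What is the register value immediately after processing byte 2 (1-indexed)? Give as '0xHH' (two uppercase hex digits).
After byte 1 (0x53): reg=0xBE
After byte 2 (0x1E): reg=0x69

Answer: 0x69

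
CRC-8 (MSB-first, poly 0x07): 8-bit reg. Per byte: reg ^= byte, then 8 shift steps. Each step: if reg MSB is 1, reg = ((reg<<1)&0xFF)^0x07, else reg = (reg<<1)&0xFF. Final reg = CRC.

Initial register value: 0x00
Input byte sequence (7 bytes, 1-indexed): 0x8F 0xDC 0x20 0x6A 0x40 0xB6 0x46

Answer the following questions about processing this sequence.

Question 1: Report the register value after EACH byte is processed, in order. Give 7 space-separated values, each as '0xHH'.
0xA4 0x6F 0xEA 0x89 0x71 0x5B 0x53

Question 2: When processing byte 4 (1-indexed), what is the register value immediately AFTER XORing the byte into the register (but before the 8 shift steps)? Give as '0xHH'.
Register before byte 4: 0xEA
Byte 4: 0x6A
0xEA XOR 0x6A = 0x80

Answer: 0x80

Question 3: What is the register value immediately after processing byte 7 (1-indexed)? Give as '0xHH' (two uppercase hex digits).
After byte 1 (0x8F): reg=0xA4
After byte 2 (0xDC): reg=0x6F
After byte 3 (0x20): reg=0xEA
After byte 4 (0x6A): reg=0x89
After byte 5 (0x40): reg=0x71
After byte 6 (0xB6): reg=0x5B
After byte 7 (0x46): reg=0x53

Answer: 0x53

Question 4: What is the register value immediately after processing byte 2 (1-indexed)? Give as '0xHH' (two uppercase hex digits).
Answer: 0x6F

Derivation:
After byte 1 (0x8F): reg=0xA4
After byte 2 (0xDC): reg=0x6F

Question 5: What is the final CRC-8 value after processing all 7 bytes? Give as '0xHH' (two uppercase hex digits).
Answer: 0x53

Derivation:
After byte 1 (0x8F): reg=0xA4
After byte 2 (0xDC): reg=0x6F
After byte 3 (0x20): reg=0xEA
After byte 4 (0x6A): reg=0x89
After byte 5 (0x40): reg=0x71
After byte 6 (0xB6): reg=0x5B
After byte 7 (0x46): reg=0x53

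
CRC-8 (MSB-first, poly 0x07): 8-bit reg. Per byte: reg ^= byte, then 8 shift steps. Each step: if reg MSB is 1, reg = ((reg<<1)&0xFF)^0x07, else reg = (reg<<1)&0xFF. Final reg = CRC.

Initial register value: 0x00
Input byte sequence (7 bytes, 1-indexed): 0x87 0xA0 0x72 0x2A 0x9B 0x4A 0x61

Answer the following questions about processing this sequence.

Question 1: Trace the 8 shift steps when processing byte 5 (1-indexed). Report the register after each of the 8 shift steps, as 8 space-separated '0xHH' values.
After byte 1 (0x87): reg=0x9C
After byte 2 (0xA0): reg=0xB4
After byte 3 (0x72): reg=0x5C
After byte 4 (0x2A): reg=0x45
Register before byte 5: 0x45
After XOR with byte 0x9B: 0xDE

Answer: 0xBB 0x71 0xE2 0xC3 0x81 0x05 0x0A 0x14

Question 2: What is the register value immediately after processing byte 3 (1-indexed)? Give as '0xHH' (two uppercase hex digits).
After byte 1 (0x87): reg=0x9C
After byte 2 (0xA0): reg=0xB4
After byte 3 (0x72): reg=0x5C

Answer: 0x5C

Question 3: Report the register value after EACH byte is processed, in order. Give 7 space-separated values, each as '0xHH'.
0x9C 0xB4 0x5C 0x45 0x14 0x9D 0xFA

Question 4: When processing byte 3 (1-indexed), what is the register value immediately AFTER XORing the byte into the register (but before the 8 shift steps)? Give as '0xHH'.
Answer: 0xC6

Derivation:
Register before byte 3: 0xB4
Byte 3: 0x72
0xB4 XOR 0x72 = 0xC6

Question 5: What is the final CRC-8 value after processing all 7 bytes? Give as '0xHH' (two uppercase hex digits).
Answer: 0xFA

Derivation:
After byte 1 (0x87): reg=0x9C
After byte 2 (0xA0): reg=0xB4
After byte 3 (0x72): reg=0x5C
After byte 4 (0x2A): reg=0x45
After byte 5 (0x9B): reg=0x14
After byte 6 (0x4A): reg=0x9D
After byte 7 (0x61): reg=0xFA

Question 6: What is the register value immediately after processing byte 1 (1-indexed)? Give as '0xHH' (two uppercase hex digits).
Answer: 0x9C

Derivation:
After byte 1 (0x87): reg=0x9C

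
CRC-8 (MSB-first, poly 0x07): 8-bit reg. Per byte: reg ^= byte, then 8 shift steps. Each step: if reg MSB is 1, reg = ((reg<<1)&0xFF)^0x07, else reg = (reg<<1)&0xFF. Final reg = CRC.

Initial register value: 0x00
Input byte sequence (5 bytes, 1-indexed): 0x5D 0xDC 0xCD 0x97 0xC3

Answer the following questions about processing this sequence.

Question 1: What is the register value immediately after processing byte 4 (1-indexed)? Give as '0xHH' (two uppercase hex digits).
After byte 1 (0x5D): reg=0x94
After byte 2 (0xDC): reg=0xFF
After byte 3 (0xCD): reg=0x9E
After byte 4 (0x97): reg=0x3F

Answer: 0x3F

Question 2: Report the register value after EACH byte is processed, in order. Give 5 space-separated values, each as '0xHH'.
0x94 0xFF 0x9E 0x3F 0xFA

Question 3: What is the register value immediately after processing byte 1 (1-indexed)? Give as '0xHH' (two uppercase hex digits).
Answer: 0x94

Derivation:
After byte 1 (0x5D): reg=0x94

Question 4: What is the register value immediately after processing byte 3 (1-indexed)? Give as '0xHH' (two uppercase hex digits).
After byte 1 (0x5D): reg=0x94
After byte 2 (0xDC): reg=0xFF
After byte 3 (0xCD): reg=0x9E

Answer: 0x9E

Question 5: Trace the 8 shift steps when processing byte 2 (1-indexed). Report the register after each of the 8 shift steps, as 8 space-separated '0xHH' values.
Answer: 0x90 0x27 0x4E 0x9C 0x3F 0x7E 0xFC 0xFF

Derivation:
After byte 1 (0x5D): reg=0x94
Register before byte 2: 0x94
After XOR with byte 0xDC: 0x48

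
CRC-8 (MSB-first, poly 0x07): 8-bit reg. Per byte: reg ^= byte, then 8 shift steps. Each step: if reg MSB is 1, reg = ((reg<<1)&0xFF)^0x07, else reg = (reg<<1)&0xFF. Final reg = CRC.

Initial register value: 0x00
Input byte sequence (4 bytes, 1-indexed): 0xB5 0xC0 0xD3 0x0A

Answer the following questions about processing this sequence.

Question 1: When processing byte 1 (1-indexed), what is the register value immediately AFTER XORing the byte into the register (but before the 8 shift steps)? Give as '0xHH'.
Answer: 0xB5

Derivation:
Register before byte 1: 0x00
Byte 1: 0xB5
0x00 XOR 0xB5 = 0xB5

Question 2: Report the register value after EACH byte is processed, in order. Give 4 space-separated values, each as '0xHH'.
0x02 0x40 0xF0 0xE8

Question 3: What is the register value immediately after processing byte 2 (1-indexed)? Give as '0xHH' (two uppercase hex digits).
After byte 1 (0xB5): reg=0x02
After byte 2 (0xC0): reg=0x40

Answer: 0x40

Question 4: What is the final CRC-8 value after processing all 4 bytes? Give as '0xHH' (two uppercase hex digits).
After byte 1 (0xB5): reg=0x02
After byte 2 (0xC0): reg=0x40
After byte 3 (0xD3): reg=0xF0
After byte 4 (0x0A): reg=0xE8

Answer: 0xE8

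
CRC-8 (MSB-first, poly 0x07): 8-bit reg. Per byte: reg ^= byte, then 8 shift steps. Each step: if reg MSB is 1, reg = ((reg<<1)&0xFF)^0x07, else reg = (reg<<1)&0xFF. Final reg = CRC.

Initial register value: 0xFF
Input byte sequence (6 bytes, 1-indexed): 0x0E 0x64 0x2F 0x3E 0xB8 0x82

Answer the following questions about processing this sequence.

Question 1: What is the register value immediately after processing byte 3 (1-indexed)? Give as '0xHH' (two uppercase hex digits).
Answer: 0x6B

Derivation:
After byte 1 (0x0E): reg=0xD9
After byte 2 (0x64): reg=0x3A
After byte 3 (0x2F): reg=0x6B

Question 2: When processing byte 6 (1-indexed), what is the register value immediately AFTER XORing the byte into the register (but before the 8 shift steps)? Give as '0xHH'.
Answer: 0xEE

Derivation:
Register before byte 6: 0x6C
Byte 6: 0x82
0x6C XOR 0x82 = 0xEE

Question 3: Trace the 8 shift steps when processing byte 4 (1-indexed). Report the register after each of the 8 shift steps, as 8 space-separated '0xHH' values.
After byte 1 (0x0E): reg=0xD9
After byte 2 (0x64): reg=0x3A
After byte 3 (0x2F): reg=0x6B
Register before byte 4: 0x6B
After XOR with byte 0x3E: 0x55

Answer: 0xAA 0x53 0xA6 0x4B 0x96 0x2B 0x56 0xAC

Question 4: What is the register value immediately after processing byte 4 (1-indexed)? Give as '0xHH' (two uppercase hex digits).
Answer: 0xAC

Derivation:
After byte 1 (0x0E): reg=0xD9
After byte 2 (0x64): reg=0x3A
After byte 3 (0x2F): reg=0x6B
After byte 4 (0x3E): reg=0xAC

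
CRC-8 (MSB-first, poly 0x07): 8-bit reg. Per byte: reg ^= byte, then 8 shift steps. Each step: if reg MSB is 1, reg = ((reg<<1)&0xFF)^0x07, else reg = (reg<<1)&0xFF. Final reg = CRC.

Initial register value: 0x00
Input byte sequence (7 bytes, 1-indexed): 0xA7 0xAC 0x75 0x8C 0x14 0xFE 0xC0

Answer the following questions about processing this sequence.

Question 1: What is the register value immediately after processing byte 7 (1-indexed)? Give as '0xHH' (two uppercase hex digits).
After byte 1 (0xA7): reg=0x7C
After byte 2 (0xAC): reg=0x3E
After byte 3 (0x75): reg=0xF6
After byte 4 (0x8C): reg=0x61
After byte 5 (0x14): reg=0x4C
After byte 6 (0xFE): reg=0x17
After byte 7 (0xC0): reg=0x2B

Answer: 0x2B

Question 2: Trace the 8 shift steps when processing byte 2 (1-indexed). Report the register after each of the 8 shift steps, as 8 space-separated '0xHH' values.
After byte 1 (0xA7): reg=0x7C
Register before byte 2: 0x7C
After XOR with byte 0xAC: 0xD0

Answer: 0xA7 0x49 0x92 0x23 0x46 0x8C 0x1F 0x3E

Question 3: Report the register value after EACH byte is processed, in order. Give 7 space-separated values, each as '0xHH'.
0x7C 0x3E 0xF6 0x61 0x4C 0x17 0x2B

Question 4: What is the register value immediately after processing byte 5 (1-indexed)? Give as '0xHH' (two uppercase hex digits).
After byte 1 (0xA7): reg=0x7C
After byte 2 (0xAC): reg=0x3E
After byte 3 (0x75): reg=0xF6
After byte 4 (0x8C): reg=0x61
After byte 5 (0x14): reg=0x4C

Answer: 0x4C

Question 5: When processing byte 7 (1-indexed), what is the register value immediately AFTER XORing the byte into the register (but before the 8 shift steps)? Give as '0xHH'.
Register before byte 7: 0x17
Byte 7: 0xC0
0x17 XOR 0xC0 = 0xD7

Answer: 0xD7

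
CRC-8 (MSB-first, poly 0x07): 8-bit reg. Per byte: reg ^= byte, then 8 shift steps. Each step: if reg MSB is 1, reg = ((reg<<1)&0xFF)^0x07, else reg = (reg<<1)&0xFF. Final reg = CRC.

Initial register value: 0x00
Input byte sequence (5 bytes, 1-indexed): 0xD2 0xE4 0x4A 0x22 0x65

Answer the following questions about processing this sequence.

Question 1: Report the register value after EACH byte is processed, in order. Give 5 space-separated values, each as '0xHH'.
0x30 0x22 0x1F 0xB3 0x2C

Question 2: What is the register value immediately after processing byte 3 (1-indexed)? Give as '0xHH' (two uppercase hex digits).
Answer: 0x1F

Derivation:
After byte 1 (0xD2): reg=0x30
After byte 2 (0xE4): reg=0x22
After byte 3 (0x4A): reg=0x1F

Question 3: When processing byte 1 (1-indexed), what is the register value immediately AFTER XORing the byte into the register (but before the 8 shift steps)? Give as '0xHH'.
Answer: 0xD2

Derivation:
Register before byte 1: 0x00
Byte 1: 0xD2
0x00 XOR 0xD2 = 0xD2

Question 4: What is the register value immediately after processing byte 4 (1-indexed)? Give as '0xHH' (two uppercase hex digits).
After byte 1 (0xD2): reg=0x30
After byte 2 (0xE4): reg=0x22
After byte 3 (0x4A): reg=0x1F
After byte 4 (0x22): reg=0xB3

Answer: 0xB3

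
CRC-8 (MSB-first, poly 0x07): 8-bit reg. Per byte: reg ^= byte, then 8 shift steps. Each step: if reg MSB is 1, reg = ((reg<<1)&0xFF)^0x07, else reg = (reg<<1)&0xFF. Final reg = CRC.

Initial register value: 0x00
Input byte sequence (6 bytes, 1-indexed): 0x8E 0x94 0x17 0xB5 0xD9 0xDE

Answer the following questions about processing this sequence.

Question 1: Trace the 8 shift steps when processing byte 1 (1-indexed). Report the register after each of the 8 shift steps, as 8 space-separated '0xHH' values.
Register before byte 1: 0x00
After XOR with byte 0x8E: 0x8E

Answer: 0x1B 0x36 0x6C 0xD8 0xB7 0x69 0xD2 0xA3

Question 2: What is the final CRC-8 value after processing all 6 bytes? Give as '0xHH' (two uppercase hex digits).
After byte 1 (0x8E): reg=0xA3
After byte 2 (0x94): reg=0x85
After byte 3 (0x17): reg=0xF7
After byte 4 (0xB5): reg=0xC9
After byte 5 (0xD9): reg=0x70
After byte 6 (0xDE): reg=0x43

Answer: 0x43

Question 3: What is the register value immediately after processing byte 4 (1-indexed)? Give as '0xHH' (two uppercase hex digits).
Answer: 0xC9

Derivation:
After byte 1 (0x8E): reg=0xA3
After byte 2 (0x94): reg=0x85
After byte 3 (0x17): reg=0xF7
After byte 4 (0xB5): reg=0xC9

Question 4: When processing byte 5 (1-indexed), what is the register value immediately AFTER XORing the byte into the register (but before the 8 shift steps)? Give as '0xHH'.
Answer: 0x10

Derivation:
Register before byte 5: 0xC9
Byte 5: 0xD9
0xC9 XOR 0xD9 = 0x10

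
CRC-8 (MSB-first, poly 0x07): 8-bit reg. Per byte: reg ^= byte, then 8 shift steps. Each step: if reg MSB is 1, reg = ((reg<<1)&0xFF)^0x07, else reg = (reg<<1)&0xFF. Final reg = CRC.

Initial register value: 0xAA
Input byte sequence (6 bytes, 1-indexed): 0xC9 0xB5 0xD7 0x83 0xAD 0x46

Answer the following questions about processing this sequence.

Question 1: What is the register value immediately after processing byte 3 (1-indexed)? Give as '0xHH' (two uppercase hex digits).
Answer: 0x5D

Derivation:
After byte 1 (0xC9): reg=0x2E
After byte 2 (0xB5): reg=0xC8
After byte 3 (0xD7): reg=0x5D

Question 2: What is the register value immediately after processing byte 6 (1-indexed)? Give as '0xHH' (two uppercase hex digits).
After byte 1 (0xC9): reg=0x2E
After byte 2 (0xB5): reg=0xC8
After byte 3 (0xD7): reg=0x5D
After byte 4 (0x83): reg=0x14
After byte 5 (0xAD): reg=0x26
After byte 6 (0x46): reg=0x27

Answer: 0x27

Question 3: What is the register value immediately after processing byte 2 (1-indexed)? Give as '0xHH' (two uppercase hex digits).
Answer: 0xC8

Derivation:
After byte 1 (0xC9): reg=0x2E
After byte 2 (0xB5): reg=0xC8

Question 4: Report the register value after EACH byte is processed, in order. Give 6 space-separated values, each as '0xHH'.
0x2E 0xC8 0x5D 0x14 0x26 0x27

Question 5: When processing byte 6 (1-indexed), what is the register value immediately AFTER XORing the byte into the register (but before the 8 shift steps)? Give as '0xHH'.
Register before byte 6: 0x26
Byte 6: 0x46
0x26 XOR 0x46 = 0x60

Answer: 0x60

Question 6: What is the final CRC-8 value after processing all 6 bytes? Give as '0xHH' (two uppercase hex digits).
After byte 1 (0xC9): reg=0x2E
After byte 2 (0xB5): reg=0xC8
After byte 3 (0xD7): reg=0x5D
After byte 4 (0x83): reg=0x14
After byte 5 (0xAD): reg=0x26
After byte 6 (0x46): reg=0x27

Answer: 0x27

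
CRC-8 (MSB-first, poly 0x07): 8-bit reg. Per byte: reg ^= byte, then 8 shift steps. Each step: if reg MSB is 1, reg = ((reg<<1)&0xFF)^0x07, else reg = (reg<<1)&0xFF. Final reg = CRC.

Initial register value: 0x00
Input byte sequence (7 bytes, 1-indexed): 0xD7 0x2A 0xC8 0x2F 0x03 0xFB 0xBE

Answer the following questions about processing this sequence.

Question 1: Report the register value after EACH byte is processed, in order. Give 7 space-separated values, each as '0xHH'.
0x2B 0x07 0x63 0xE3 0xAE 0xAC 0x7E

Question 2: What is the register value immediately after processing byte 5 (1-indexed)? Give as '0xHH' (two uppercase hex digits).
Answer: 0xAE

Derivation:
After byte 1 (0xD7): reg=0x2B
After byte 2 (0x2A): reg=0x07
After byte 3 (0xC8): reg=0x63
After byte 4 (0x2F): reg=0xE3
After byte 5 (0x03): reg=0xAE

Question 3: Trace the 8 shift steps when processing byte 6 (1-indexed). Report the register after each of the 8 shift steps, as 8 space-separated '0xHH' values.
After byte 1 (0xD7): reg=0x2B
After byte 2 (0x2A): reg=0x07
After byte 3 (0xC8): reg=0x63
After byte 4 (0x2F): reg=0xE3
After byte 5 (0x03): reg=0xAE
Register before byte 6: 0xAE
After XOR with byte 0xFB: 0x55

Answer: 0xAA 0x53 0xA6 0x4B 0x96 0x2B 0x56 0xAC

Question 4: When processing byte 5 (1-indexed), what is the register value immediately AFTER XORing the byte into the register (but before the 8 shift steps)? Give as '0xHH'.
Answer: 0xE0

Derivation:
Register before byte 5: 0xE3
Byte 5: 0x03
0xE3 XOR 0x03 = 0xE0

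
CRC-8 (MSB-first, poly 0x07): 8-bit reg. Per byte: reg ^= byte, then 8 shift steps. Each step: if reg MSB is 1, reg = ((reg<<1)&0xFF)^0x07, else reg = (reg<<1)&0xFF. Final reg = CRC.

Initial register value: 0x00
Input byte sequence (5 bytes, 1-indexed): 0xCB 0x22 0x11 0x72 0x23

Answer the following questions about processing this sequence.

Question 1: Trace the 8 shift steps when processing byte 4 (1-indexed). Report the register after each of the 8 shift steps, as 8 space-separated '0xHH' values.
Answer: 0xC7 0x89 0x15 0x2A 0x54 0xA8 0x57 0xAE

Derivation:
After byte 1 (0xCB): reg=0x7F
After byte 2 (0x22): reg=0x94
After byte 3 (0x11): reg=0x92
Register before byte 4: 0x92
After XOR with byte 0x72: 0xE0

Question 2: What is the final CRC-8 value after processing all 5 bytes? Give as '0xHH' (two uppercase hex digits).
Answer: 0xAA

Derivation:
After byte 1 (0xCB): reg=0x7F
After byte 2 (0x22): reg=0x94
After byte 3 (0x11): reg=0x92
After byte 4 (0x72): reg=0xAE
After byte 5 (0x23): reg=0xAA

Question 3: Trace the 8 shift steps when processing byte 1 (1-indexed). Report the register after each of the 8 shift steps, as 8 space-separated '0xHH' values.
Register before byte 1: 0x00
After XOR with byte 0xCB: 0xCB

Answer: 0x91 0x25 0x4A 0x94 0x2F 0x5E 0xBC 0x7F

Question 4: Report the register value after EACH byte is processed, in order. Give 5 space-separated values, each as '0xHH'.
0x7F 0x94 0x92 0xAE 0xAA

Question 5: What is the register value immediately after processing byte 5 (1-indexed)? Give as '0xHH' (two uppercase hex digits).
Answer: 0xAA

Derivation:
After byte 1 (0xCB): reg=0x7F
After byte 2 (0x22): reg=0x94
After byte 3 (0x11): reg=0x92
After byte 4 (0x72): reg=0xAE
After byte 5 (0x23): reg=0xAA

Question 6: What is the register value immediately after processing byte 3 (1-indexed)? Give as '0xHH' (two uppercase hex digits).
After byte 1 (0xCB): reg=0x7F
After byte 2 (0x22): reg=0x94
After byte 3 (0x11): reg=0x92

Answer: 0x92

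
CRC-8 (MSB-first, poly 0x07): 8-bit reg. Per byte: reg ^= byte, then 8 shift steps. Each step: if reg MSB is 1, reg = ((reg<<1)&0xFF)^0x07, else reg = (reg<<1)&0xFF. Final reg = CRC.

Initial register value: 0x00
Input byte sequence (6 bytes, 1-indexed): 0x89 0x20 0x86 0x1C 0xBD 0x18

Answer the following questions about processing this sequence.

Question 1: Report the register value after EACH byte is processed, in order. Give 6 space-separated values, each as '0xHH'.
0xB6 0xEB 0x04 0x48 0xC5 0x1D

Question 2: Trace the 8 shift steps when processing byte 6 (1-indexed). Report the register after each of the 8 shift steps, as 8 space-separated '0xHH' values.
After byte 1 (0x89): reg=0xB6
After byte 2 (0x20): reg=0xEB
After byte 3 (0x86): reg=0x04
After byte 4 (0x1C): reg=0x48
After byte 5 (0xBD): reg=0xC5
Register before byte 6: 0xC5
After XOR with byte 0x18: 0xDD

Answer: 0xBD 0x7D 0xFA 0xF3 0xE1 0xC5 0x8D 0x1D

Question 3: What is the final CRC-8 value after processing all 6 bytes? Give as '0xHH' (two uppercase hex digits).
After byte 1 (0x89): reg=0xB6
After byte 2 (0x20): reg=0xEB
After byte 3 (0x86): reg=0x04
After byte 4 (0x1C): reg=0x48
After byte 5 (0xBD): reg=0xC5
After byte 6 (0x18): reg=0x1D

Answer: 0x1D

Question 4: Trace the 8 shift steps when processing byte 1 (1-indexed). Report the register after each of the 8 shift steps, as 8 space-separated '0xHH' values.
Answer: 0x15 0x2A 0x54 0xA8 0x57 0xAE 0x5B 0xB6

Derivation:
Register before byte 1: 0x00
After XOR with byte 0x89: 0x89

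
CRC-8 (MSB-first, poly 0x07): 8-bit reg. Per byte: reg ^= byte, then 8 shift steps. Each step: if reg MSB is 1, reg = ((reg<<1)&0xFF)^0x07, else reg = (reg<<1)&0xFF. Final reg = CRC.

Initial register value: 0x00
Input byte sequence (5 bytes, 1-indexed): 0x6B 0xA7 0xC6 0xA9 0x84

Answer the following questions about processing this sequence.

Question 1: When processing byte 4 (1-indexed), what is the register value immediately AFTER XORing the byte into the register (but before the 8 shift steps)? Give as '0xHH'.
Answer: 0xAF

Derivation:
Register before byte 4: 0x06
Byte 4: 0xA9
0x06 XOR 0xA9 = 0xAF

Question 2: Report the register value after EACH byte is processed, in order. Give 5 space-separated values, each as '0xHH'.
0x16 0x1E 0x06 0x44 0x4E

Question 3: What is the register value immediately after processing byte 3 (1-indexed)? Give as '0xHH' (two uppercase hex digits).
Answer: 0x06

Derivation:
After byte 1 (0x6B): reg=0x16
After byte 2 (0xA7): reg=0x1E
After byte 3 (0xC6): reg=0x06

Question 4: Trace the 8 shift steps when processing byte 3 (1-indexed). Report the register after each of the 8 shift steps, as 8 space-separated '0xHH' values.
Answer: 0xB7 0x69 0xD2 0xA3 0x41 0x82 0x03 0x06

Derivation:
After byte 1 (0x6B): reg=0x16
After byte 2 (0xA7): reg=0x1E
Register before byte 3: 0x1E
After XOR with byte 0xC6: 0xD8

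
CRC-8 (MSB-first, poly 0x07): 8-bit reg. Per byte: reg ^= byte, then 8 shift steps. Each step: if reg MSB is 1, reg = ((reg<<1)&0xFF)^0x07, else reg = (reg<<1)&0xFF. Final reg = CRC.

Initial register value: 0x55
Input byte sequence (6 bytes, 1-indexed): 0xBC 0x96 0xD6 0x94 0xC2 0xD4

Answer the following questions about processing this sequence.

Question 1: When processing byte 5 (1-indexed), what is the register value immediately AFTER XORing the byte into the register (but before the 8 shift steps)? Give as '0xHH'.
Register before byte 5: 0x37
Byte 5: 0xC2
0x37 XOR 0xC2 = 0xF5

Answer: 0xF5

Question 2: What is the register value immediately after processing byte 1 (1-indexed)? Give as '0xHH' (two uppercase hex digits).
Answer: 0x91

Derivation:
After byte 1 (0xBC): reg=0x91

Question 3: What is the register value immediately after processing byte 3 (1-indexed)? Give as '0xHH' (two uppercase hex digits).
Answer: 0x47

Derivation:
After byte 1 (0xBC): reg=0x91
After byte 2 (0x96): reg=0x15
After byte 3 (0xD6): reg=0x47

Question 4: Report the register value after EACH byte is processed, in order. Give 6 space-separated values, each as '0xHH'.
0x91 0x15 0x47 0x37 0xC5 0x77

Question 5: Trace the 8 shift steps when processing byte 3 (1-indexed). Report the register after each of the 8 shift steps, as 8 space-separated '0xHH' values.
Answer: 0x81 0x05 0x0A 0x14 0x28 0x50 0xA0 0x47

Derivation:
After byte 1 (0xBC): reg=0x91
After byte 2 (0x96): reg=0x15
Register before byte 3: 0x15
After XOR with byte 0xD6: 0xC3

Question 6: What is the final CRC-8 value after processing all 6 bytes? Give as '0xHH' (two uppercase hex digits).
Answer: 0x77

Derivation:
After byte 1 (0xBC): reg=0x91
After byte 2 (0x96): reg=0x15
After byte 3 (0xD6): reg=0x47
After byte 4 (0x94): reg=0x37
After byte 5 (0xC2): reg=0xC5
After byte 6 (0xD4): reg=0x77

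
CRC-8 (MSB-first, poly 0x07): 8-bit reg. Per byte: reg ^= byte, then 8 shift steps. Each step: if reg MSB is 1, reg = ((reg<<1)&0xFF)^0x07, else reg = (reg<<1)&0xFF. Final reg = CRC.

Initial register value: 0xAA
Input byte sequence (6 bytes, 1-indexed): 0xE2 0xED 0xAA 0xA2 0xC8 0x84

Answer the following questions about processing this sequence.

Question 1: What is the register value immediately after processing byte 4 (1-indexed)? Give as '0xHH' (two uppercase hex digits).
After byte 1 (0xE2): reg=0xFF
After byte 2 (0xED): reg=0x7E
After byte 3 (0xAA): reg=0x22
After byte 4 (0xA2): reg=0x89

Answer: 0x89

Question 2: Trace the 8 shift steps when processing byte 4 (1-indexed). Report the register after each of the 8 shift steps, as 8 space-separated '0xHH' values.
Answer: 0x07 0x0E 0x1C 0x38 0x70 0xE0 0xC7 0x89

Derivation:
After byte 1 (0xE2): reg=0xFF
After byte 2 (0xED): reg=0x7E
After byte 3 (0xAA): reg=0x22
Register before byte 4: 0x22
After XOR with byte 0xA2: 0x80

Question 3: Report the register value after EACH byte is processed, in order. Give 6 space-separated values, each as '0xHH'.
0xFF 0x7E 0x22 0x89 0xC0 0xDB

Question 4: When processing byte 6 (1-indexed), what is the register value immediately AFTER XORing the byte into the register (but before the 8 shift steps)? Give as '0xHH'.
Register before byte 6: 0xC0
Byte 6: 0x84
0xC0 XOR 0x84 = 0x44

Answer: 0x44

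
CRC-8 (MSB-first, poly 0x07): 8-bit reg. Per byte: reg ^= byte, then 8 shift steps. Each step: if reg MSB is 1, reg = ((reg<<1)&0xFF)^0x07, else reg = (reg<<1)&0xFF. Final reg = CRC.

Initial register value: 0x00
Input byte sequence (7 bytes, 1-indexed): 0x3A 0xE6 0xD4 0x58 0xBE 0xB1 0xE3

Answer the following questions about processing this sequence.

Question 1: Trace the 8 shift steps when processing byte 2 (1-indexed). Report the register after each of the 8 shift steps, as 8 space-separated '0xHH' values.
After byte 1 (0x3A): reg=0xA6
Register before byte 2: 0xA6
After XOR with byte 0xE6: 0x40

Answer: 0x80 0x07 0x0E 0x1C 0x38 0x70 0xE0 0xC7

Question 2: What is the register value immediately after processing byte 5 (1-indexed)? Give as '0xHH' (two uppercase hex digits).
Answer: 0x88

Derivation:
After byte 1 (0x3A): reg=0xA6
After byte 2 (0xE6): reg=0xC7
After byte 3 (0xD4): reg=0x79
After byte 4 (0x58): reg=0xE7
After byte 5 (0xBE): reg=0x88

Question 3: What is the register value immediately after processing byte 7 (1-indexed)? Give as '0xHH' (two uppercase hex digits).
Answer: 0xE3

Derivation:
After byte 1 (0x3A): reg=0xA6
After byte 2 (0xE6): reg=0xC7
After byte 3 (0xD4): reg=0x79
After byte 4 (0x58): reg=0xE7
After byte 5 (0xBE): reg=0x88
After byte 6 (0xB1): reg=0xAF
After byte 7 (0xE3): reg=0xE3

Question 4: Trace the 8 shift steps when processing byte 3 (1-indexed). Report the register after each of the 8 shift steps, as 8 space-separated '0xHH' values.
Answer: 0x26 0x4C 0x98 0x37 0x6E 0xDC 0xBF 0x79

Derivation:
After byte 1 (0x3A): reg=0xA6
After byte 2 (0xE6): reg=0xC7
Register before byte 3: 0xC7
After XOR with byte 0xD4: 0x13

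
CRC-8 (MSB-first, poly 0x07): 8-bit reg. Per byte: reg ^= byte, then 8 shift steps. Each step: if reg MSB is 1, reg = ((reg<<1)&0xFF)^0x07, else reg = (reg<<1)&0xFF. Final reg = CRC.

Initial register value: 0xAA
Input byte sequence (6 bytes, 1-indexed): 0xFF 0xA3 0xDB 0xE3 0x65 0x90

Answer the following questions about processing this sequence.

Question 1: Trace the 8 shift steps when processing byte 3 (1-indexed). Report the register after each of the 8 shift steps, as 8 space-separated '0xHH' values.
Answer: 0xEB 0xD1 0xA5 0x4D 0x9A 0x33 0x66 0xCC

Derivation:
After byte 1 (0xFF): reg=0xAC
After byte 2 (0xA3): reg=0x2D
Register before byte 3: 0x2D
After XOR with byte 0xDB: 0xF6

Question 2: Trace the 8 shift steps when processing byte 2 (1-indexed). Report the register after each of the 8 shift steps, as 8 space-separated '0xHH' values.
Answer: 0x1E 0x3C 0x78 0xF0 0xE7 0xC9 0x95 0x2D

Derivation:
After byte 1 (0xFF): reg=0xAC
Register before byte 2: 0xAC
After XOR with byte 0xA3: 0x0F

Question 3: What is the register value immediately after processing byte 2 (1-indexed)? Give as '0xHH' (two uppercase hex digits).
After byte 1 (0xFF): reg=0xAC
After byte 2 (0xA3): reg=0x2D

Answer: 0x2D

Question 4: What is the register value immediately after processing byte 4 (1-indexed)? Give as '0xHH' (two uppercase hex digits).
After byte 1 (0xFF): reg=0xAC
After byte 2 (0xA3): reg=0x2D
After byte 3 (0xDB): reg=0xCC
After byte 4 (0xE3): reg=0xCD

Answer: 0xCD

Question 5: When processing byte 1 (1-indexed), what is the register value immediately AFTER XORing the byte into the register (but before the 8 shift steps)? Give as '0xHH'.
Register before byte 1: 0xAA
Byte 1: 0xFF
0xAA XOR 0xFF = 0x55

Answer: 0x55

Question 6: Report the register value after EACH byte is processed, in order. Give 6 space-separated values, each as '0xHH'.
0xAC 0x2D 0xCC 0xCD 0x51 0x49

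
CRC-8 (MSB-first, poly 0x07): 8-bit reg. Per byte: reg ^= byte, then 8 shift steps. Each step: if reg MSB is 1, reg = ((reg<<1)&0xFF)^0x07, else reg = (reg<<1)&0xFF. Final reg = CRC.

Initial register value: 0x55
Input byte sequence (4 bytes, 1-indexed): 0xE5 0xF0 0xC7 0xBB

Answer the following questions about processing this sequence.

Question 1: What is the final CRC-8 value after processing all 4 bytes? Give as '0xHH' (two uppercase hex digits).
Answer: 0x5A

Derivation:
After byte 1 (0xE5): reg=0x19
After byte 2 (0xF0): reg=0x91
After byte 3 (0xC7): reg=0xA5
After byte 4 (0xBB): reg=0x5A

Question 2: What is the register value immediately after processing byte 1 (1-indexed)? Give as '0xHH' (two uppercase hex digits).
Answer: 0x19

Derivation:
After byte 1 (0xE5): reg=0x19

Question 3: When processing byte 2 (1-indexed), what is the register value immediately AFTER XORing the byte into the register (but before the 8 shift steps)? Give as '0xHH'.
Register before byte 2: 0x19
Byte 2: 0xF0
0x19 XOR 0xF0 = 0xE9

Answer: 0xE9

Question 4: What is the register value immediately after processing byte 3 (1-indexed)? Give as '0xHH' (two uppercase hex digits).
After byte 1 (0xE5): reg=0x19
After byte 2 (0xF0): reg=0x91
After byte 3 (0xC7): reg=0xA5

Answer: 0xA5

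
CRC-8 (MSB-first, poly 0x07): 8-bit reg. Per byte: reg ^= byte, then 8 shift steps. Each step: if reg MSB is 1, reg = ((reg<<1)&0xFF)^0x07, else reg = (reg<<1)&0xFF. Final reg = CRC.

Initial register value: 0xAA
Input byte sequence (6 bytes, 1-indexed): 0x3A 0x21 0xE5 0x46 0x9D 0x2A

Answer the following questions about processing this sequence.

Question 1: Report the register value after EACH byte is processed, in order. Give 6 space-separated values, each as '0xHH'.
0xF9 0x06 0xA7 0xA9 0x8C 0x7B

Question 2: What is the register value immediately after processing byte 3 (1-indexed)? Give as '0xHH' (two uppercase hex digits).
Answer: 0xA7

Derivation:
After byte 1 (0x3A): reg=0xF9
After byte 2 (0x21): reg=0x06
After byte 3 (0xE5): reg=0xA7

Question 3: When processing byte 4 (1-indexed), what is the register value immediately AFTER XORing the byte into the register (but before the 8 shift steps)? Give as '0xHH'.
Register before byte 4: 0xA7
Byte 4: 0x46
0xA7 XOR 0x46 = 0xE1

Answer: 0xE1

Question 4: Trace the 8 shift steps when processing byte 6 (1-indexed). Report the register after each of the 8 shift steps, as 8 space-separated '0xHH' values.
After byte 1 (0x3A): reg=0xF9
After byte 2 (0x21): reg=0x06
After byte 3 (0xE5): reg=0xA7
After byte 4 (0x46): reg=0xA9
After byte 5 (0x9D): reg=0x8C
Register before byte 6: 0x8C
After XOR with byte 0x2A: 0xA6

Answer: 0x4B 0x96 0x2B 0x56 0xAC 0x5F 0xBE 0x7B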